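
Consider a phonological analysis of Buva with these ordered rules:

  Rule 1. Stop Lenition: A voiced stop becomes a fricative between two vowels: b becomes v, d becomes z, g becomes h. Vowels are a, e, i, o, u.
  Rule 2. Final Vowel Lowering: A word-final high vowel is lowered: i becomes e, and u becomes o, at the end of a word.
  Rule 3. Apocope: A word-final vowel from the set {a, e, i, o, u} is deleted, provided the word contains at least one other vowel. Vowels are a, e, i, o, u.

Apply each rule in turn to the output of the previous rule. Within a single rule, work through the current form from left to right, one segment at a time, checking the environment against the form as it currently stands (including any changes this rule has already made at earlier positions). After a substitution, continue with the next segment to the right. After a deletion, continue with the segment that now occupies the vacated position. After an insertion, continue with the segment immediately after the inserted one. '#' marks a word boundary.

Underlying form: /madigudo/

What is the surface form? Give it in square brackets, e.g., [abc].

Rule 1 Stop Lenition: [madigudo] → [mazihuzo]
Rule 2 Final Vowel Lowering: no change — [mazihuzo]
Rule 3 Apocope: [mazihuzo] → [mazihuz]

[mazihuz]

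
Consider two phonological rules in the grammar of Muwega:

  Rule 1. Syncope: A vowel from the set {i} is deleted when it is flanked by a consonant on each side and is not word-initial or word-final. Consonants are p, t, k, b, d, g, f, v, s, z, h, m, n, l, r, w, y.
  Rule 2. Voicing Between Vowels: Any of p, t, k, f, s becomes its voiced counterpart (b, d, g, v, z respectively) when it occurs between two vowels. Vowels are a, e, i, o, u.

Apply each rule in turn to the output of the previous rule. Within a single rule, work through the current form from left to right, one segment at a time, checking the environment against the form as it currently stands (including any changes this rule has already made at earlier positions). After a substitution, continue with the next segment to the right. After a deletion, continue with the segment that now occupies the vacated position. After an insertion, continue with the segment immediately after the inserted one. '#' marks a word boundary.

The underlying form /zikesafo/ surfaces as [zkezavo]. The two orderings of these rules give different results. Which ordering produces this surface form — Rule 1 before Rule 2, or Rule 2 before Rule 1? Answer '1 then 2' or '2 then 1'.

1 then 2

Order 1 then 2:
  1 Syncope: [zikesafo] → [zkesafo]
  2 Voicing Between Vowels: [zkesafo] → [zkezavo]
  result: [zkezavo]
Order 2 then 1:
  2 Voicing Between Vowels: [zikesafo] → [zigezavo]
  1 Syncope: [zigezavo] → [zgezavo]
  result: [zgezavo]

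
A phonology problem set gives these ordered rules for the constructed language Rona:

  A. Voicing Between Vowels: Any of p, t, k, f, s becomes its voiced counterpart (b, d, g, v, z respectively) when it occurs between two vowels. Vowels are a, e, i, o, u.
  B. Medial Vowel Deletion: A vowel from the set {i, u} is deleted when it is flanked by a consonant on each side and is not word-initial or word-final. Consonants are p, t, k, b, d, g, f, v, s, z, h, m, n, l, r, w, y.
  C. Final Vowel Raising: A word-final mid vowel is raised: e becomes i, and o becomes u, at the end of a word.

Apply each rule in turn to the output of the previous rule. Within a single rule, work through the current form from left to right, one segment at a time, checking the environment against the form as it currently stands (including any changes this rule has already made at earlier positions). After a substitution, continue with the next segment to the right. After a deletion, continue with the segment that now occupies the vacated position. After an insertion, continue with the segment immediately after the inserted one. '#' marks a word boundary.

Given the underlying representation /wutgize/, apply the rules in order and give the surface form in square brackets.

A Voicing Between Vowels: no change — [wutgize]
B Medial Vowel Deletion: [wutgize] → [wtgze]
C Final Vowel Raising: [wtgze] → [wtgzi]

[wtgzi]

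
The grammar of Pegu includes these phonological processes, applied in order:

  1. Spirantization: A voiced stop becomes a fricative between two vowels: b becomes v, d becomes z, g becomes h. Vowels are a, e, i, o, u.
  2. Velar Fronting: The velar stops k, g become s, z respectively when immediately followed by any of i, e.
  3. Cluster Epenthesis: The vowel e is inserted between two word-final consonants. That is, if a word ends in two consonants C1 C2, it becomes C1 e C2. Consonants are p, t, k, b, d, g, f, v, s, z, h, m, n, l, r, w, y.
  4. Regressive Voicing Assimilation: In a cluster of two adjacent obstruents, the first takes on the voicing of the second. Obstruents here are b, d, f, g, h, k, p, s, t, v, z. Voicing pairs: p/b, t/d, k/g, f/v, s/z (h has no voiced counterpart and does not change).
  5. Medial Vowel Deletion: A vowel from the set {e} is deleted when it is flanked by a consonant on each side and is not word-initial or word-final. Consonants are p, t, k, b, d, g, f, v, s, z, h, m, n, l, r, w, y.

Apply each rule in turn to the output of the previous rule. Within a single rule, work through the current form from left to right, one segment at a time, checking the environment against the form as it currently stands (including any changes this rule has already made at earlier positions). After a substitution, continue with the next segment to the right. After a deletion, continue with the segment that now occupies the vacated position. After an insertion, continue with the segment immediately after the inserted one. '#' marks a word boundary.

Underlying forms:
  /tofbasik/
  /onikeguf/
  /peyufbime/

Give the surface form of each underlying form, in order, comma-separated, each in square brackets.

[tovbasik], [onishuf], [pyuvbime]

/tofbasik/:
  1 Spirantization: no change — [tofbasik]
  2 Velar Fronting: no change — [tofbasik]
  3 Cluster Epenthesis: no change — [tofbasik]
  4 Regressive Voicing Assimilation: [tofbasik] → [tovbasik]
  5 Medial Vowel Deletion: no change — [tovbasik]
/onikeguf/:
  1 Spirantization: [onikeguf] → [onikehuf]
  2 Velar Fronting: [onikehuf] → [onisehuf]
  3 Cluster Epenthesis: no change — [onisehuf]
  4 Regressive Voicing Assimilation: no change — [onisehuf]
  5 Medial Vowel Deletion: [onisehuf] → [onishuf]
/peyufbime/:
  1 Spirantization: no change — [peyufbime]
  2 Velar Fronting: no change — [peyufbime]
  3 Cluster Epenthesis: no change — [peyufbime]
  4 Regressive Voicing Assimilation: [peyufbime] → [peyuvbime]
  5 Medial Vowel Deletion: [peyuvbime] → [pyuvbime]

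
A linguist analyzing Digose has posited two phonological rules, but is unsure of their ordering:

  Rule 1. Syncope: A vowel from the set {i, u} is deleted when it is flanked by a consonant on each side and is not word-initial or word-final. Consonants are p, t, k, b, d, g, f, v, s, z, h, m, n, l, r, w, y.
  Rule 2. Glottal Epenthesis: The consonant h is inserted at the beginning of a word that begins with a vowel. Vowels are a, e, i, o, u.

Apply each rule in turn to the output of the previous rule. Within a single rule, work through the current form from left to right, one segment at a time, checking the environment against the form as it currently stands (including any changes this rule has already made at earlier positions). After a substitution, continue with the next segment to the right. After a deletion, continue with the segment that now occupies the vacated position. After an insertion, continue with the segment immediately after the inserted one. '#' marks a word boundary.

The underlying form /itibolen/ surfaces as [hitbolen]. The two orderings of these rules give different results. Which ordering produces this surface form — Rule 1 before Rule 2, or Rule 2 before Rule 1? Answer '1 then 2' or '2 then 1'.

1 then 2

Order 1 then 2:
  1 Syncope: [itibolen] → [itbolen]
  2 Glottal Epenthesis: [itbolen] → [hitbolen]
  result: [hitbolen]
Order 2 then 1:
  2 Glottal Epenthesis: [itibolen] → [hitibolen]
  1 Syncope: [hitibolen] → [htbolen]
  result: [htbolen]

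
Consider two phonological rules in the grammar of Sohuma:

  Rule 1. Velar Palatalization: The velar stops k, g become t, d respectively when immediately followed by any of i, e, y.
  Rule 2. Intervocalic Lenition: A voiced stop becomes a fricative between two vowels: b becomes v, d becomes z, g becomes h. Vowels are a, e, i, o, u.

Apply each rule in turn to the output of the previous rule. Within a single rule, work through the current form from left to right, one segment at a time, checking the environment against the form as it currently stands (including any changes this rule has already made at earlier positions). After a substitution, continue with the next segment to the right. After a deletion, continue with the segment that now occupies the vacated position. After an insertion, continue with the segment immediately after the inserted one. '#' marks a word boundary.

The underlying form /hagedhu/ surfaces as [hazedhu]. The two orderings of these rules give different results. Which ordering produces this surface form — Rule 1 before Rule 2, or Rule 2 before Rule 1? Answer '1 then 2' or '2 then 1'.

1 then 2

Order 1 then 2:
  1 Velar Palatalization: [hagedhu] → [hadedhu]
  2 Intervocalic Lenition: [hadedhu] → [hazedhu]
  result: [hazedhu]
Order 2 then 1:
  2 Intervocalic Lenition: [hagedhu] → [hahedhu]
  1 Velar Palatalization: no change — [hahedhu]
  result: [hahedhu]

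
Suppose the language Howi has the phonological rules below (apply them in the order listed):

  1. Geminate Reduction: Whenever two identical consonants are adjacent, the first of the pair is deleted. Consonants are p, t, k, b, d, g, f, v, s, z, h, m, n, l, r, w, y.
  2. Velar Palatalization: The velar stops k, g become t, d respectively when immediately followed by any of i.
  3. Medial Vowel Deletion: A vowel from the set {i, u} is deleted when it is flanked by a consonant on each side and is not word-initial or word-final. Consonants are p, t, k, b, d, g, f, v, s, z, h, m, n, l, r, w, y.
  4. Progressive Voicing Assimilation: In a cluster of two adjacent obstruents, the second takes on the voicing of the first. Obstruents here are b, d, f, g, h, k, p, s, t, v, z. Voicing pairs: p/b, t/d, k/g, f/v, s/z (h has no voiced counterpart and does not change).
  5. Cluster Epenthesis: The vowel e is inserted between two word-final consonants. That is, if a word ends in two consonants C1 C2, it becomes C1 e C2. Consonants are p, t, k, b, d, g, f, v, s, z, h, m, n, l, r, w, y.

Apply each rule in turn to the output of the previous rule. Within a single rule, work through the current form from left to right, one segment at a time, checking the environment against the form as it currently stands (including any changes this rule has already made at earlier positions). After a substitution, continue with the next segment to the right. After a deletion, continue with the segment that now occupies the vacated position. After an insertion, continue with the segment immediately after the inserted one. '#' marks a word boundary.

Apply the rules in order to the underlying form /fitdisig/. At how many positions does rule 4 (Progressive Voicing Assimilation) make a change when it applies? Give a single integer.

2

1 Geminate Reduction: no change — [fitdisig]
2 Velar Palatalization: no change — [fitdisig]
3 Medial Vowel Deletion: [fitdisig] → [ftdsg]
4 Progressive Voicing Assimilation: [ftdsg] → [fttsk]
5 Cluster Epenthesis: [fttsk] → [fttsek]
Rule 4 changed 2 position(s).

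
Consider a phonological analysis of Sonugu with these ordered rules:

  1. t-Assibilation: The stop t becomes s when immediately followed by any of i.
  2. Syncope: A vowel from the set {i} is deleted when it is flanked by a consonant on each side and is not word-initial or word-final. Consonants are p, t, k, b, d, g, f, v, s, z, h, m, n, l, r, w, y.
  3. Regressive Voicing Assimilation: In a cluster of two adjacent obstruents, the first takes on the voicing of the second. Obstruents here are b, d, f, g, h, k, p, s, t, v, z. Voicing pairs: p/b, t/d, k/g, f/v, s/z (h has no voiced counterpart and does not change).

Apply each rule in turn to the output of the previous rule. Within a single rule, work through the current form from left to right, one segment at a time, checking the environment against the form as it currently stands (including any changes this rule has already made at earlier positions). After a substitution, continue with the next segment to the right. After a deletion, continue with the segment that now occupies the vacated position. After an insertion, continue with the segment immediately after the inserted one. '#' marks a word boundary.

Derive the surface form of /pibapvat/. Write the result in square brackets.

1 t-Assibilation: no change — [pibapvat]
2 Syncope: [pibapvat] → [pbapvat]
3 Regressive Voicing Assimilation: [pbapvat] → [bbabvat]

[bbabvat]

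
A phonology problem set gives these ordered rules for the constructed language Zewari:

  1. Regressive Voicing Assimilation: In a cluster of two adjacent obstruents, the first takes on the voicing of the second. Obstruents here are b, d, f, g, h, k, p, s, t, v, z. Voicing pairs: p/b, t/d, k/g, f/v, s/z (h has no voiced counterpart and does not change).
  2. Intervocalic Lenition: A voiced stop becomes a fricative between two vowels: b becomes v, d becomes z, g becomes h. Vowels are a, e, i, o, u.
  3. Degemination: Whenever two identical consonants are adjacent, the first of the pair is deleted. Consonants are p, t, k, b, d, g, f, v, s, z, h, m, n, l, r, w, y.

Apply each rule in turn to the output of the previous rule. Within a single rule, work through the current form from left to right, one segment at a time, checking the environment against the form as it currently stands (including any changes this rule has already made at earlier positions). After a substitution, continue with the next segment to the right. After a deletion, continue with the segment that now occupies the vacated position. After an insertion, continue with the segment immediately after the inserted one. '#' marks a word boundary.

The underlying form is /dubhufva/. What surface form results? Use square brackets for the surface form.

[duphuva]

1 Regressive Voicing Assimilation: [dubhufva] → [duphuvva]
2 Intervocalic Lenition: no change — [duphuvva]
3 Degemination: [duphuvva] → [duphuva]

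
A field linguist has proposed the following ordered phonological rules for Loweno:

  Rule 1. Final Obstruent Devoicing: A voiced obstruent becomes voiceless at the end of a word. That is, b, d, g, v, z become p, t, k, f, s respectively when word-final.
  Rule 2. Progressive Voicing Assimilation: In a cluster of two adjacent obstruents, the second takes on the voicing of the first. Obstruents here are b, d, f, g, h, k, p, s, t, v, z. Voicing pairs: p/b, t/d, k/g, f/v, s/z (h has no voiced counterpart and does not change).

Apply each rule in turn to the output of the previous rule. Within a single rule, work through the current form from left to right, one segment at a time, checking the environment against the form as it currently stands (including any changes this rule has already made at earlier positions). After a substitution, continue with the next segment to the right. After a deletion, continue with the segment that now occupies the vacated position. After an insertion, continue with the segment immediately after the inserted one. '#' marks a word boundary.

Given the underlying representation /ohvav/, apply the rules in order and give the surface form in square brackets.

[ohfaf]

Rule 1 Final Obstruent Devoicing: [ohvav] → [ohvaf]
Rule 2 Progressive Voicing Assimilation: [ohvaf] → [ohfaf]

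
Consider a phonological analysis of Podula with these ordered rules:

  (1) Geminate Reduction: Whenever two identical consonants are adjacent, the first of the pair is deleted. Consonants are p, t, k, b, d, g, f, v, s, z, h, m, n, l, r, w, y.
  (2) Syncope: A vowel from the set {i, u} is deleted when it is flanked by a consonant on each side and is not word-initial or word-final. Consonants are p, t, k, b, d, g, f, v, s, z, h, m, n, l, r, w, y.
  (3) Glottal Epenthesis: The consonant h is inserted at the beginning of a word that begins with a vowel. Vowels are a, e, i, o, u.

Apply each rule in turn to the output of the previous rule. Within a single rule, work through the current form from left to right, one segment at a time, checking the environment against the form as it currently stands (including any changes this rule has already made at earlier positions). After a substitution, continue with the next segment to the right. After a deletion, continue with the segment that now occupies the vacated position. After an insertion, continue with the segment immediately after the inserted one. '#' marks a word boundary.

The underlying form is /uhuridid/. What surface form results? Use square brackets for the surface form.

[huhrdd]

(1) Geminate Reduction: no change — [uhuridid]
(2) Syncope: [uhuridid] → [uhrdd]
(3) Glottal Epenthesis: [uhrdd] → [huhrdd]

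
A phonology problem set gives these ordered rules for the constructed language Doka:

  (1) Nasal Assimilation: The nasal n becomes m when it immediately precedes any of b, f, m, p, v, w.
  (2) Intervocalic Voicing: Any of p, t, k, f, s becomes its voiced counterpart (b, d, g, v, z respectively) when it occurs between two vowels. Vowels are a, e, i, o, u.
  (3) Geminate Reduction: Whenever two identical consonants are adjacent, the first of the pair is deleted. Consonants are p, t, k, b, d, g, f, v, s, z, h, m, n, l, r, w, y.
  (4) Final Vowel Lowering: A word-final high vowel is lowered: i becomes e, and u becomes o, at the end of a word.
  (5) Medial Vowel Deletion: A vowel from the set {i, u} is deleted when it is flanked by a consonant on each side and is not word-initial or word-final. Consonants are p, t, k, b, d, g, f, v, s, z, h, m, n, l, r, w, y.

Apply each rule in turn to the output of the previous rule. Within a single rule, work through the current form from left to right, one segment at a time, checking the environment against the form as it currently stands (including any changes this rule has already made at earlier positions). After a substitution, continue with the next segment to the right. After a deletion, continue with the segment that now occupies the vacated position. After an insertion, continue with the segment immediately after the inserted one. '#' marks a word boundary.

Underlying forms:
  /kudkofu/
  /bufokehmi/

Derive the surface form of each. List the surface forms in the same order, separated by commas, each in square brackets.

[kdkovo], [bvogehme]

/kudkofu/:
  (1) Nasal Assimilation: no change — [kudkofu]
  (2) Intervocalic Voicing: [kudkofu] → [kudkovu]
  (3) Geminate Reduction: no change — [kudkovu]
  (4) Final Vowel Lowering: [kudkovu] → [kudkovo]
  (5) Medial Vowel Deletion: [kudkovo] → [kdkovo]
/bufokehmi/:
  (1) Nasal Assimilation: no change — [bufokehmi]
  (2) Intervocalic Voicing: [bufokehmi] → [buvogehmi]
  (3) Geminate Reduction: no change — [buvogehmi]
  (4) Final Vowel Lowering: [buvogehmi] → [buvogehme]
  (5) Medial Vowel Deletion: [buvogehme] → [bvogehme]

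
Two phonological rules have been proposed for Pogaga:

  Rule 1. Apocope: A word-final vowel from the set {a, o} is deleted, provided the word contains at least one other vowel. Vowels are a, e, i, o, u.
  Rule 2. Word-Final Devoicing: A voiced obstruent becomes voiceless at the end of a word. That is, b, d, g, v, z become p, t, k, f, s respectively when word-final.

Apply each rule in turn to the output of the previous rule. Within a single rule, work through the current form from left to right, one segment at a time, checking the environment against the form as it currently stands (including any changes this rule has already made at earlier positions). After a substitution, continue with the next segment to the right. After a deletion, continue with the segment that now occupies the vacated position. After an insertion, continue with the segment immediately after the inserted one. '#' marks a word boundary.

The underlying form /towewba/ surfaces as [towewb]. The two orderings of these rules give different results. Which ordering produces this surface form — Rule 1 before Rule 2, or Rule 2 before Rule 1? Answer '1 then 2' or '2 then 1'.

Order 1 then 2:
  1 Apocope: [towewba] → [towewb]
  2 Word-Final Devoicing: [towewb] → [towewp]
  result: [towewp]
Order 2 then 1:
  2 Word-Final Devoicing: no change — [towewba]
  1 Apocope: [towewba] → [towewb]
  result: [towewb]

2 then 1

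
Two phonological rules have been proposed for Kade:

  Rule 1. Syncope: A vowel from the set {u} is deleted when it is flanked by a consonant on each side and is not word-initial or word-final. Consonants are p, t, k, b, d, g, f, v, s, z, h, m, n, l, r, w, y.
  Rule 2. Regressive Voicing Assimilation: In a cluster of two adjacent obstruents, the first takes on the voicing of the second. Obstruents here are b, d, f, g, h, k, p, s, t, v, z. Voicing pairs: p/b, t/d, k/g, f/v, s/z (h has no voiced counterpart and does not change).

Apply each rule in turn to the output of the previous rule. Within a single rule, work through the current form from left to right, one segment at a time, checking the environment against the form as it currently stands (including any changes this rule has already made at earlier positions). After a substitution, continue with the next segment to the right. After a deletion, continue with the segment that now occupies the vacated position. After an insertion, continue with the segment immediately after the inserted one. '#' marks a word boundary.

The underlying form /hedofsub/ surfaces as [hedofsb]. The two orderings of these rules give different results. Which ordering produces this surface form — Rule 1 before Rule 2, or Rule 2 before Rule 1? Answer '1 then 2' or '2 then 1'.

2 then 1

Order 1 then 2:
  1 Syncope: [hedofsub] → [hedofsb]
  2 Regressive Voicing Assimilation: [hedofsb] → [hedofzb]
  result: [hedofzb]
Order 2 then 1:
  2 Regressive Voicing Assimilation: no change — [hedofsub]
  1 Syncope: [hedofsub] → [hedofsb]
  result: [hedofsb]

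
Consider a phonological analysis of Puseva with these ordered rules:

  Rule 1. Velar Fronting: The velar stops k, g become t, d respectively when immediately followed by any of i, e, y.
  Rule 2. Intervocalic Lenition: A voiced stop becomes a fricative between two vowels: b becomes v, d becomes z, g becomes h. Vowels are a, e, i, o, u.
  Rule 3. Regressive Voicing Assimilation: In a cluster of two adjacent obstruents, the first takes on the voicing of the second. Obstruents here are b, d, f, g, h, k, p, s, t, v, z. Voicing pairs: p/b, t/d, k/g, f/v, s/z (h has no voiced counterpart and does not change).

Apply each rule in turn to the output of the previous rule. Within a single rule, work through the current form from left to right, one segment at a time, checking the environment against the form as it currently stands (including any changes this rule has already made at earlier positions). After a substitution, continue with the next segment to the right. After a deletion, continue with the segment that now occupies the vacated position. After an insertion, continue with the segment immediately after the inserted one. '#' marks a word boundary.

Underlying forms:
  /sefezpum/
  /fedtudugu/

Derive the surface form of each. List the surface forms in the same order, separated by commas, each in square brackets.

[sefespum], [fettuzuhu]

/sefezpum/:
  Rule 1 Velar Fronting: no change — [sefezpum]
  Rule 2 Intervocalic Lenition: no change — [sefezpum]
  Rule 3 Regressive Voicing Assimilation: [sefezpum] → [sefespum]
/fedtudugu/:
  Rule 1 Velar Fronting: no change — [fedtudugu]
  Rule 2 Intervocalic Lenition: [fedtudugu] → [fedtuzuhu]
  Rule 3 Regressive Voicing Assimilation: [fedtuzuhu] → [fettuzuhu]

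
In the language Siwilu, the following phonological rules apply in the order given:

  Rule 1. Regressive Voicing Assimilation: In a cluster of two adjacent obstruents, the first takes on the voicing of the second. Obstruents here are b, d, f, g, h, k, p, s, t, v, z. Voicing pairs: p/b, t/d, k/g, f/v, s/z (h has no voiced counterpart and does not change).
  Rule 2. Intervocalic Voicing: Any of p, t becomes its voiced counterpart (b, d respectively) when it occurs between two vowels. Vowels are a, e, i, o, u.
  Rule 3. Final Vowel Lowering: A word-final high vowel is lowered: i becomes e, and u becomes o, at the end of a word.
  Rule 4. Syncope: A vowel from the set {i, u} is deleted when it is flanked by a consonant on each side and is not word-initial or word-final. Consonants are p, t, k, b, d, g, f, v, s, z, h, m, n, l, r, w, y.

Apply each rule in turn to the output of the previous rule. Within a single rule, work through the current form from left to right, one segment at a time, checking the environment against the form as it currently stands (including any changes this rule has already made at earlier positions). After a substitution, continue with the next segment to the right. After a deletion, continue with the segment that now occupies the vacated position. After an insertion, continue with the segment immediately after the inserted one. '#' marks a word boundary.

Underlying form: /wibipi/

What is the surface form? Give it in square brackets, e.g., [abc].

[wbbe]

Rule 1 Regressive Voicing Assimilation: no change — [wibipi]
Rule 2 Intervocalic Voicing: [wibipi] → [wibibi]
Rule 3 Final Vowel Lowering: [wibibi] → [wibibe]
Rule 4 Syncope: [wibibe] → [wbbe]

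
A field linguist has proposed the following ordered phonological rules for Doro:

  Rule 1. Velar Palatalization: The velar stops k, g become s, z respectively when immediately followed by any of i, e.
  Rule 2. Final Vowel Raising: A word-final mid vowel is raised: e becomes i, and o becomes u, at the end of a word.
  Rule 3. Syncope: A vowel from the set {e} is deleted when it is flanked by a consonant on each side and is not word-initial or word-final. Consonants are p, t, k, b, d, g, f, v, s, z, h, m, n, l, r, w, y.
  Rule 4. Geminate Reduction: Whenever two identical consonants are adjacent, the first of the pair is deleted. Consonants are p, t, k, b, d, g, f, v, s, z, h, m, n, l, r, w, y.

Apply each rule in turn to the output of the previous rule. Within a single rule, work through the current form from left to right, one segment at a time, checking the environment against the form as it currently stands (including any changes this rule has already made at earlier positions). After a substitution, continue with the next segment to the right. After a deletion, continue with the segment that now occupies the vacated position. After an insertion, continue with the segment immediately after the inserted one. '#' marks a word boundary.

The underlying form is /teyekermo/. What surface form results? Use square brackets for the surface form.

Rule 1 Velar Palatalization: [teyekermo] → [teyesermo]
Rule 2 Final Vowel Raising: [teyesermo] → [teyesermu]
Rule 3 Syncope: [teyesermu] → [tysrmu]
Rule 4 Geminate Reduction: no change — [tysrmu]

[tysrmu]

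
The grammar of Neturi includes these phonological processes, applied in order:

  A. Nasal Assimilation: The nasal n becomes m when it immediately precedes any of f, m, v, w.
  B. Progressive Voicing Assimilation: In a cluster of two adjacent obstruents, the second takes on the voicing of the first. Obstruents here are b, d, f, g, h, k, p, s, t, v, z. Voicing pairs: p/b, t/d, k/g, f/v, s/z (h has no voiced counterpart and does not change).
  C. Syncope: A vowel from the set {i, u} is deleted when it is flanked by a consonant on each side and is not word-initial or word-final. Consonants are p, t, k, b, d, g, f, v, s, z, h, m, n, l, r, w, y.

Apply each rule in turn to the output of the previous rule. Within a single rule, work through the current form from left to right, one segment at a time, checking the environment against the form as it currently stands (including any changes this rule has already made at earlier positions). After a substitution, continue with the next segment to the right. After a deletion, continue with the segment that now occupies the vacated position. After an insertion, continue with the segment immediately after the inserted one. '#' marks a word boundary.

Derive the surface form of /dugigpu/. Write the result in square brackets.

[dggbu]

A Nasal Assimilation: no change — [dugigpu]
B Progressive Voicing Assimilation: [dugigpu] → [dugigbu]
C Syncope: [dugigbu] → [dggbu]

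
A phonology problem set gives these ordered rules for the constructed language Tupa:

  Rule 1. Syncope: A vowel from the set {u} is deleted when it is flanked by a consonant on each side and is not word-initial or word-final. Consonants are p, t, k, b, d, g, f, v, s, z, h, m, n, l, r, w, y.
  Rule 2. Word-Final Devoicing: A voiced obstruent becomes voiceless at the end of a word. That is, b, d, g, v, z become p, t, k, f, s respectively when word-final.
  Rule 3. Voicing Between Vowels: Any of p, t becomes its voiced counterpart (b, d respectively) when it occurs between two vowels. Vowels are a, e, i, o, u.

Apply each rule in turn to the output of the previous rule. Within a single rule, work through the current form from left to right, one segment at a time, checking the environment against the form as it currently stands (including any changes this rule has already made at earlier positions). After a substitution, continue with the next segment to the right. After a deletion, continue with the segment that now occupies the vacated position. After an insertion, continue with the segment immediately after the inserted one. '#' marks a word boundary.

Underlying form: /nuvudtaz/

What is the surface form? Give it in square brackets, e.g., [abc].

[nvdtas]

Rule 1 Syncope: [nuvudtaz] → [nvdtaz]
Rule 2 Word-Final Devoicing: [nvdtaz] → [nvdtas]
Rule 3 Voicing Between Vowels: no change — [nvdtas]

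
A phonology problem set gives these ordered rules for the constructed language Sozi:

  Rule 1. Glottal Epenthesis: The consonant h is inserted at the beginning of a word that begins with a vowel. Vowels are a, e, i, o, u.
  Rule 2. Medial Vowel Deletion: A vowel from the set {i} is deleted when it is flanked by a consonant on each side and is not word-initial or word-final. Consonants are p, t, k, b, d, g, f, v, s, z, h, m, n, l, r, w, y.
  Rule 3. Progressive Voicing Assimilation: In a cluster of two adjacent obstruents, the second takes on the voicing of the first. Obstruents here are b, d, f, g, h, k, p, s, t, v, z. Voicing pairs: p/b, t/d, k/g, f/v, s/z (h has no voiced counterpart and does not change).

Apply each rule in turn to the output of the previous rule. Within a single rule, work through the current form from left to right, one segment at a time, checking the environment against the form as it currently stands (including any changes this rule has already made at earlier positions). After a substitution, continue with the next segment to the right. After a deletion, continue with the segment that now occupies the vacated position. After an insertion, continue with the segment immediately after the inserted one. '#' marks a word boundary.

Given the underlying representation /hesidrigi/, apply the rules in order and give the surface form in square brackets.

Rule 1 Glottal Epenthesis: no change — [hesidrigi]
Rule 2 Medial Vowel Deletion: [hesidrigi] → [hesdrgi]
Rule 3 Progressive Voicing Assimilation: [hesdrgi] → [hestrgi]

[hestrgi]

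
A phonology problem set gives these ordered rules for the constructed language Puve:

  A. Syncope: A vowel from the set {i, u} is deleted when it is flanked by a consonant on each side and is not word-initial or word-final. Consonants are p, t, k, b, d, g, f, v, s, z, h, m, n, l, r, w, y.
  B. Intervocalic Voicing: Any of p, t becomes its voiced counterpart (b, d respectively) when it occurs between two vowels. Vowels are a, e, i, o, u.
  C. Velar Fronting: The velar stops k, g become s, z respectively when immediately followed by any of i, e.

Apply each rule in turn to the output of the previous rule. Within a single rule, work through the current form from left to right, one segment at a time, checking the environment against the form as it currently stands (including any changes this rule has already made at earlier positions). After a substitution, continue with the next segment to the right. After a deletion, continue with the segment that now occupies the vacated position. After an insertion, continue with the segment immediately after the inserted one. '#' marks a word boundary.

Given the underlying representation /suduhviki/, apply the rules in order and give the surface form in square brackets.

[sdhvsi]

A Syncope: [suduhviki] → [sdhvki]
B Intervocalic Voicing: no change — [sdhvki]
C Velar Fronting: [sdhvki] → [sdhvsi]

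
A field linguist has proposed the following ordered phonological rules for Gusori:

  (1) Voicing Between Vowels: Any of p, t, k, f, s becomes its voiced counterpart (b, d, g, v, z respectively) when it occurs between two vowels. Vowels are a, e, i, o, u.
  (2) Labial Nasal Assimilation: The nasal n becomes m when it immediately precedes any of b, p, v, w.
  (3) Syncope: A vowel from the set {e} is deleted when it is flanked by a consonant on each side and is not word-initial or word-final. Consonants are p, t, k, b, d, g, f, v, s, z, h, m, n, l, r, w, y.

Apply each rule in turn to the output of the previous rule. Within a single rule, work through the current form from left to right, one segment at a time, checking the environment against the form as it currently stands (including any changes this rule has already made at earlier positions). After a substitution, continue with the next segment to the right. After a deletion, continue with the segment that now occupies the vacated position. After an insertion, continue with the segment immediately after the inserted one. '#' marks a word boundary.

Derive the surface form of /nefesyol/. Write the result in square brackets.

[nvsyol]

(1) Voicing Between Vowels: [nefesyol] → [nevesyol]
(2) Labial Nasal Assimilation: no change — [nevesyol]
(3) Syncope: [nevesyol] → [nvsyol]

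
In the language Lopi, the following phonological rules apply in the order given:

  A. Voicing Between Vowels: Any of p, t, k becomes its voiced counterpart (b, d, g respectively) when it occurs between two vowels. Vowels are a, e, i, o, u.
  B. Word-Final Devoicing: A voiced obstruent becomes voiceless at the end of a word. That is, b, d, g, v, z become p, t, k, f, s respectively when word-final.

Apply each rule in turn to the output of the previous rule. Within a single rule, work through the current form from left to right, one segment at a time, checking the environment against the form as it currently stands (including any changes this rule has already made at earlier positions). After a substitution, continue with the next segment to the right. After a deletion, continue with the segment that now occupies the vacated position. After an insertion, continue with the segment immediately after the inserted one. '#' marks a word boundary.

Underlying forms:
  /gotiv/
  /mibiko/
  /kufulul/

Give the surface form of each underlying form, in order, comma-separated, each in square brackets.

/gotiv/:
  A Voicing Between Vowels: [gotiv] → [godiv]
  B Word-Final Devoicing: [godiv] → [godif]
/mibiko/:
  A Voicing Between Vowels: [mibiko] → [mibigo]
  B Word-Final Devoicing: no change — [mibigo]
/kufulul/:
  A Voicing Between Vowels: no change — [kufulul]
  B Word-Final Devoicing: no change — [kufulul]

[godif], [mibigo], [kufulul]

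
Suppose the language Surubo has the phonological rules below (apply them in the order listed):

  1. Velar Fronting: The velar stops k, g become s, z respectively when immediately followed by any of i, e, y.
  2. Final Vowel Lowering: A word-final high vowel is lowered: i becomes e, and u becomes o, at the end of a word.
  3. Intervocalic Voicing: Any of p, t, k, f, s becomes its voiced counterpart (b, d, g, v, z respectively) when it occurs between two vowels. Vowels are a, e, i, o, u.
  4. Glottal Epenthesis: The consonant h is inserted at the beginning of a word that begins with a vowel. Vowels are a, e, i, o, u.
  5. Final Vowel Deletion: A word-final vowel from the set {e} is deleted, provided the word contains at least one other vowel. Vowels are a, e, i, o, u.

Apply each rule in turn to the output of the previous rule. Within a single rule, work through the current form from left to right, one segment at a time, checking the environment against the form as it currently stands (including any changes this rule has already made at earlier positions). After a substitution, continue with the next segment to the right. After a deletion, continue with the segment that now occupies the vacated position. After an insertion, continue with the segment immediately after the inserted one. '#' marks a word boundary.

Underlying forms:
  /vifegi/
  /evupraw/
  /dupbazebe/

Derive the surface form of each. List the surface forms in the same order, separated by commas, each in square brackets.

[vivez], [hevupraw], [dupbazeb]

/vifegi/:
  1 Velar Fronting: [vifegi] → [vifezi]
  2 Final Vowel Lowering: [vifezi] → [vifeze]
  3 Intervocalic Voicing: [vifeze] → [viveze]
  4 Glottal Epenthesis: no change — [viveze]
  5 Final Vowel Deletion: [viveze] → [vivez]
/evupraw/:
  1 Velar Fronting: no change — [evupraw]
  2 Final Vowel Lowering: no change — [evupraw]
  3 Intervocalic Voicing: no change — [evupraw]
  4 Glottal Epenthesis: [evupraw] → [hevupraw]
  5 Final Vowel Deletion: no change — [hevupraw]
/dupbazebe/:
  1 Velar Fronting: no change — [dupbazebe]
  2 Final Vowel Lowering: no change — [dupbazebe]
  3 Intervocalic Voicing: no change — [dupbazebe]
  4 Glottal Epenthesis: no change — [dupbazebe]
  5 Final Vowel Deletion: [dupbazebe] → [dupbazeb]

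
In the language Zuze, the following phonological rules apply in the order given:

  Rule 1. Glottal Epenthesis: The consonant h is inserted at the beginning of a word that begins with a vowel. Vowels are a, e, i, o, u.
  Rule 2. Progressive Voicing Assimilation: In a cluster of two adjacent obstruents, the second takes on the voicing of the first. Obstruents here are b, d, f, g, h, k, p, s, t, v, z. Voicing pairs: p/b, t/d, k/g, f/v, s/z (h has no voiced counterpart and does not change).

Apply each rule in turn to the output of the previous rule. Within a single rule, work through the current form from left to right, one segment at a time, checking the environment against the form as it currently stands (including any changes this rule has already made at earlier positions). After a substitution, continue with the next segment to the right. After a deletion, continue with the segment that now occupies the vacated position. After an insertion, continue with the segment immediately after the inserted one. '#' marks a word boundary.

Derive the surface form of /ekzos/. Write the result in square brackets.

[heksos]

Rule 1 Glottal Epenthesis: [ekzos] → [hekzos]
Rule 2 Progressive Voicing Assimilation: [hekzos] → [heksos]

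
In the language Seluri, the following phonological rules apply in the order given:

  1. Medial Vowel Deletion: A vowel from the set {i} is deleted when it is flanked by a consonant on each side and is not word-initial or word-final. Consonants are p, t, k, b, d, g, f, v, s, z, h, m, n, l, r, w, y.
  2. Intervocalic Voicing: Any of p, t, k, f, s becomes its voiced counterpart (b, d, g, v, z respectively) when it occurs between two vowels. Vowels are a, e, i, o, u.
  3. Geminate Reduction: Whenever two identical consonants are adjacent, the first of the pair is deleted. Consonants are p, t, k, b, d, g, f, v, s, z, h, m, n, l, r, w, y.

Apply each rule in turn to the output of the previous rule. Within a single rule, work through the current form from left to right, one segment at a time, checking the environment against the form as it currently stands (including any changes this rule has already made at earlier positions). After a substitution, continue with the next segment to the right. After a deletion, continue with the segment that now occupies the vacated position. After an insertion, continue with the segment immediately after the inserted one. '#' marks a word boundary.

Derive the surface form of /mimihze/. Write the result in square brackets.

[mhze]

1 Medial Vowel Deletion: [mimihze] → [mmhze]
2 Intervocalic Voicing: no change — [mmhze]
3 Geminate Reduction: [mmhze] → [mhze]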